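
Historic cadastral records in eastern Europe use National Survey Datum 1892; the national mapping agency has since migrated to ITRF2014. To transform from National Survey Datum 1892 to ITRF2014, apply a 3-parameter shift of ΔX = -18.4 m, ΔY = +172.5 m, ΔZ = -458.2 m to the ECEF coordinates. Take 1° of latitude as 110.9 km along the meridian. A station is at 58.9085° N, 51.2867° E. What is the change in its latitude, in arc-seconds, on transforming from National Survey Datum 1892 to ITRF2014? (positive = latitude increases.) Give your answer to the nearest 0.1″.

sin φ = 0.856344, cos φ = 0.516406, sin λ = 0.780285, cos λ = 0.625424.
North component: ΔN = −sin φ cos λ·ΔX − sin φ sin λ·ΔY + cos φ·ΔZ = −(0.856344)(0.625424)(-18.4) − (0.856344)(0.780285)(172.5) + (0.516406)(-458.2) = -342.03 m.
1° of latitude spans 110900 m, so Δφ = -342.03 / 110900 × 3600 = -11.103″.

Δφ = -11.1″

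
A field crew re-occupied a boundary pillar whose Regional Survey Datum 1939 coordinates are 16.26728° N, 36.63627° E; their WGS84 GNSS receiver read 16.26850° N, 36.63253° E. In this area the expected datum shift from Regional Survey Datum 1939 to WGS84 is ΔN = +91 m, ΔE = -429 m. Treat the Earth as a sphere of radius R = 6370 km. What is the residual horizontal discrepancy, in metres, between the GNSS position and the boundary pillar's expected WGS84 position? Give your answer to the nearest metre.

54 m

Observed coordinate differences: Δφ = +0.00122°, Δλ = -0.00374°.
Converting to metres (1° lat = 111177 m, cos φ = 0.959965): observed ΔN = 135.6 m, observed ΔE = -399.2 m.
Subtracting the expected shift leaves a residual of 135.6 − (91) = 44.6 m north and -399.2 − (-429) = 29.8 m east.
Residual distance = √(44.6² + 29.8²) = 53.7 m.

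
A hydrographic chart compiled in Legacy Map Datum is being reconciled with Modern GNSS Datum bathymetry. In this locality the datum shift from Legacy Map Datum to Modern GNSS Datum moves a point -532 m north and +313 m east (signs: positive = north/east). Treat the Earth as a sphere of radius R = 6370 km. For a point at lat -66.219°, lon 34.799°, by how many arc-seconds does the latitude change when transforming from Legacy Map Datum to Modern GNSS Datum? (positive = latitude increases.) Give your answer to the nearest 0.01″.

Δφ = -17.23″

On a sphere of radius R, 1 rad of latitude = R, so Δφ = ΔN / R = -532.0 / 6370000 = -8.3516e-05 rad = -17.227″.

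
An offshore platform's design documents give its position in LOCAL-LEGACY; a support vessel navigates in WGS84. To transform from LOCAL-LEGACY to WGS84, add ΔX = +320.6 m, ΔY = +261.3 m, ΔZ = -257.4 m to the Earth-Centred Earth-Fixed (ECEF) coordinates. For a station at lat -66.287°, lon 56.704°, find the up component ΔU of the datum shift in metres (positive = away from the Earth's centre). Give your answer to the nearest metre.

The local up (radial) axis is (cos φ cos λ, cos φ sin λ, sin φ), giving ΔU = 70.779 + 87.833 + 235.668 = 394.28 m.

ΔU = 394 m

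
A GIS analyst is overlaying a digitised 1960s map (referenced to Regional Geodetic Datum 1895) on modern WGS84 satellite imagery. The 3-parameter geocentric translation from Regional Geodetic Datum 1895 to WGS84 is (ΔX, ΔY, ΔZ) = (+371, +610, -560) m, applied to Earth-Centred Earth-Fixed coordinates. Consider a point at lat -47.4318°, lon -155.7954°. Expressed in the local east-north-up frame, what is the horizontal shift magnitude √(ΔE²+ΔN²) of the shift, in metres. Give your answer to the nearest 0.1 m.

At φ = -47.4318°, λ = -155.7954°: sin φ = -0.736473, cos φ = 0.676467, sin λ = -0.409996, cos λ = -0.912087.
ΔE = −sin λ·ΔX + cos λ·ΔY = −(-0.409996)·(371) + (-0.912087)·(610) = -404.26 m.
ΔN = −sin φ cos λ·ΔX − sin φ sin λ·ΔY + cos φ·ΔZ = −(-0.736473)(-0.912087)(371) − (-0.736473)(-0.409996)(610) + (0.676467)(-560) = -812.22 m.
Horizontal magnitude = √(ΔE² + ΔN²) = √((-404.26)² + (-812.22)²) = 907.27 m.

907.3 m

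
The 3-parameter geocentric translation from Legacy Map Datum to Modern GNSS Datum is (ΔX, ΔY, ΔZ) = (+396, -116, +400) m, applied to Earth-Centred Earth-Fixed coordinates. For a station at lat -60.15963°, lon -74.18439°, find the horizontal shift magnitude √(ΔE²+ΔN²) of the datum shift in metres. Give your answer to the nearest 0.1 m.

523.2 m

The local east axis at (φ, λ) is (−sin λ, cos λ, 0), so ΔE = −sin(-74.18439°)·396 + cos(-74.18439°)·(-116) = 349.39 m.
The local north axis is (−sin φ cos λ, −sin φ sin λ, cos φ), giving ΔN = 93.617 + 96.811 + 199.034 = 389.46 m.
Horizontal magnitude = √(ΔE² + ΔN²) = √(349.39² + 389.46²) = 523.22 m.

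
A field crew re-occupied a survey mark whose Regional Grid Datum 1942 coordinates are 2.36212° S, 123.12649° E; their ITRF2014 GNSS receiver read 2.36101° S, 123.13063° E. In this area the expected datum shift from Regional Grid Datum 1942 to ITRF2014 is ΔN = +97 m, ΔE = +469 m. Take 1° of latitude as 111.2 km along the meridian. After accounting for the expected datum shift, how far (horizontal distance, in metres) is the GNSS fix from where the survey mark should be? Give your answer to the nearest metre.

28 m

Observed coordinate differences: Δφ = +0.00111°, Δλ = +0.00414°.
Converting to metres (1° lat = 111200 m, cos φ = 0.999150): observed ΔN = 123.4 m, observed ΔE = 460.0 m.
Subtracting the expected shift leaves a residual of 123.4 − (97) = 26.4 m north and 460.0 − (469) = -9.0 m east.
Residual distance = √(26.4² + (-9.0)²) = 27.9 m.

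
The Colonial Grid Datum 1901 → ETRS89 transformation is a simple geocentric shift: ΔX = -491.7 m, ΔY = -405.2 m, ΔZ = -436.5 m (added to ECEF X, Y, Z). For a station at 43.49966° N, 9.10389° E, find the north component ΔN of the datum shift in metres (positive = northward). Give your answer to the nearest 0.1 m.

The local north axis is (−sin φ cos λ, −sin φ sin λ, cos φ), giving ΔN = 334.198 + 44.132 − 316.628 = 61.70 m.

ΔN = 61.7 m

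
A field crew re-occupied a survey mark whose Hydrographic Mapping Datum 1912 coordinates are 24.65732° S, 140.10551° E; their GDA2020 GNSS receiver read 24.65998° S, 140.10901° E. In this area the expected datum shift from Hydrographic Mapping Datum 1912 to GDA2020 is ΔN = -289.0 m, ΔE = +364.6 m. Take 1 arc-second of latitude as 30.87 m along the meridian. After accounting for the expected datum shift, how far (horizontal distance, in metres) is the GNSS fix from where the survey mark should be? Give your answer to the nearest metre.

13 m

Observed coordinate differences: Δφ = -0.00266°, Δλ = +0.00350°.
Converting to metres (1° lat = 111132 m, cos φ = 0.908819): observed ΔN = -295.6 m, observed ΔE = 353.5 m.
Subtracting the expected shift leaves a residual of -295.6 − (-289.0) = -6.6 m north and 353.5 − (364.6) = -11.1 m east.
Residual distance = √((-6.6)² + (-11.1)²) = 12.9 m.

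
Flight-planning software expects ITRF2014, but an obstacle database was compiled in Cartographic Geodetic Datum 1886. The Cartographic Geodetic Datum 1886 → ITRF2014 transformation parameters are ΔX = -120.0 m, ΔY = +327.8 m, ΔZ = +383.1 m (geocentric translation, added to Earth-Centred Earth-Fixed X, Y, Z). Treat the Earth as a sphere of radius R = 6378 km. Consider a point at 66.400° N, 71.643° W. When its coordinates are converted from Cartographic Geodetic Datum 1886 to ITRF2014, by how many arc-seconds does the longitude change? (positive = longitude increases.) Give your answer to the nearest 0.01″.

sin φ = 0.916363, cos φ = 0.400349, sin λ = -0.949113, cos λ = 0.314937.
East component: ΔE = −sin λ·ΔX + cos λ·ΔY = −(-0.949113)(-120.0) + (0.314937)(327.8) = -10.66 m.
1° of latitude spans πR/180 = 111317 m; at latitude φ, 1° of longitude spans that × cos φ = 44565.7 m, so Δλ = -10.66 / 44565.7 × 3600 = -0.861″.

Δλ = -0.86″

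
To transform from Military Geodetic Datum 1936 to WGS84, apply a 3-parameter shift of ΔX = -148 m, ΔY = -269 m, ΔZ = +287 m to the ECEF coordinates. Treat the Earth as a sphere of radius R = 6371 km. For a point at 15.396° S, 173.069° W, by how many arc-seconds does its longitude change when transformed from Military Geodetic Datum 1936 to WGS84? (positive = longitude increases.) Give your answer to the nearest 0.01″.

sin φ = -0.265489, cos φ = 0.964114, sin λ = -0.120674, cos λ = -0.992692.
East component: ΔE = −sin λ·ΔX + cos λ·ΔY = −(-0.120674)(-148) + (-0.992692)(-269) = 249.17 m.
1° of latitude spans πR/180 = 111195 m; at latitude φ, 1° of longitude spans that × cos φ = 107204.6 m, so Δλ = 249.17 / 107204.6 × 3600 = 8.367″.

Δλ = 8.37″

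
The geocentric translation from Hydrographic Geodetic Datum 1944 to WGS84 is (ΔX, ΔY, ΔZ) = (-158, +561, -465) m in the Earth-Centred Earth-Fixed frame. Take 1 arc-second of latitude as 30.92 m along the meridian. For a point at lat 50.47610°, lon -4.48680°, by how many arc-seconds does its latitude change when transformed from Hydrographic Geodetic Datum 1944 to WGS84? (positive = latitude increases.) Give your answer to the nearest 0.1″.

Δφ = -4.5″

sin φ = 0.771359, cos φ = 0.636400, sin λ = -0.078229, cos λ = 0.996935.
North component: ΔN = −sin φ cos λ·ΔX − sin φ sin λ·ΔY + cos φ·ΔZ = −(0.771359)(0.996935)(-158) − (0.771359)(-0.078229)(561) + (0.636400)(-465) = -140.57 m.
1° of latitude spans 3600 × 30.92 = 111312 m, so Δφ = -140.57 / 111312 × 3600 = -4.546″.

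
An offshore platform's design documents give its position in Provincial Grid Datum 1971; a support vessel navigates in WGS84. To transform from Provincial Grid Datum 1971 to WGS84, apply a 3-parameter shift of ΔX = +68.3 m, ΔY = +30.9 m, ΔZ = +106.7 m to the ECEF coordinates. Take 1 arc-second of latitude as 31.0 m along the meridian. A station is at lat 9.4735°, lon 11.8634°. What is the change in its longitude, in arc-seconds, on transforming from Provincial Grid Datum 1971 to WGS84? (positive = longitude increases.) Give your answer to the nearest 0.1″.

sin φ = 0.164591, cos φ = 0.986362, sin λ = 0.205579, cos λ = 0.978641.
East component: ΔE = −sin λ·ΔX + cos λ·ΔY = −(0.205579)(68.3) + (0.978641)(30.9) = 16.20 m.
1° of latitude spans 3600 × 31.00 = 111600 m; at latitude φ, 1° of longitude spans that × cos φ = 110078.0 m, so Δλ = 16.20 / 110078.0 × 3600 = 0.530″.

Δλ = 0.5″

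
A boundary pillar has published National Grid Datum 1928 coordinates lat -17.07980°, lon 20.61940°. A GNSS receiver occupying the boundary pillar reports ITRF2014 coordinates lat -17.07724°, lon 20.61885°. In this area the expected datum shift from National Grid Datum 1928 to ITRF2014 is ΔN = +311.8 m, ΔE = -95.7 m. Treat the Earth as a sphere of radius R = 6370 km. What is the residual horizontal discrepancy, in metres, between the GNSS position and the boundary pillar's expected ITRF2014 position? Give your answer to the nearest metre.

Observed coordinate differences: Δφ = +0.00256°, Δλ = -0.00055°.
Converting to metres (1° lat = 111177 m, cos φ = 0.955897): observed ΔN = 284.6 m, observed ΔE = -58.5 m.
Subtracting the expected shift leaves a residual of 284.6 − (311.8) = -27.2 m north and -58.5 − (-95.7) = 37.2 m east.
Residual distance = √((-27.2)² + 37.2²) = 46.1 m.

46 m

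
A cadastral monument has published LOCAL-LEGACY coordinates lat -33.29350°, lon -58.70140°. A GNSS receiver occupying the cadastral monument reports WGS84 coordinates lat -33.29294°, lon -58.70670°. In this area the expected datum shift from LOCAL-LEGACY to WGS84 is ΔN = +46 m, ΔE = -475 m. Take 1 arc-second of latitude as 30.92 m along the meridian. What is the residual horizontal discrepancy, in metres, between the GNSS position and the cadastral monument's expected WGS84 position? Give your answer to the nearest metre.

24 m

Observed coordinate differences: Δφ = +0.00056°, Δλ = -0.00530°.
Converting to metres (1° lat = 111312 m, cos φ = 0.835870): observed ΔN = 62.3 m, observed ΔE = -493.1 m.
Subtracting the expected shift leaves a residual of 62.3 − (46) = 16.3 m north and -493.1 − (-475) = -18.1 m east.
Residual distance = √(16.3² + (-18.1)²) = 24.4 m.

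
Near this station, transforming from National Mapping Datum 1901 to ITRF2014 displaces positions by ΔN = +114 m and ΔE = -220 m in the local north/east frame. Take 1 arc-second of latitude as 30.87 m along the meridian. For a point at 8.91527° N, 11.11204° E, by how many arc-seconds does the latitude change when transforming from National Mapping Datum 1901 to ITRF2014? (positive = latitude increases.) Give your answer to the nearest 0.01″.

1″ of latitude = 30.87 m, so Δφ = 114.0 / 30.87 = 3.693″.

Δφ = 3.69″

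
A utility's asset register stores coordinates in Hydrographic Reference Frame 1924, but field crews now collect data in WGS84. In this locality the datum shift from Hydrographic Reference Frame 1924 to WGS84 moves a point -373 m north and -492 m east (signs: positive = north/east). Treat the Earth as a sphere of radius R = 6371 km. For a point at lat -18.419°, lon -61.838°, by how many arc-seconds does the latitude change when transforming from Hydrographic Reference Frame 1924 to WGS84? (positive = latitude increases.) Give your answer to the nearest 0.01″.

Δφ = -12.08″

On a sphere of radius R, 1 rad of latitude = R, so Δφ = ΔN / R = -373.0 / 6371000 = -5.8547e-05 rad = -12.076″.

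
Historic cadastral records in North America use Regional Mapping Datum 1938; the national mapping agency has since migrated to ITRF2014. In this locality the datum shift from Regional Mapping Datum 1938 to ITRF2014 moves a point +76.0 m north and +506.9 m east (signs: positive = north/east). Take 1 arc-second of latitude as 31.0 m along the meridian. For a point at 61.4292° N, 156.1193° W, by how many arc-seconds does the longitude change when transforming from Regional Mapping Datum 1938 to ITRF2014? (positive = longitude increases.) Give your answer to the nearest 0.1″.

At latitude 61.4292°, cos φ = 0.478244.
1″ of longitude at this latitude = 31.00 × cos φ = 14.8256 m, so Δλ = 506.9 / 14.8256 = 34.191″.

Δλ = 34.2″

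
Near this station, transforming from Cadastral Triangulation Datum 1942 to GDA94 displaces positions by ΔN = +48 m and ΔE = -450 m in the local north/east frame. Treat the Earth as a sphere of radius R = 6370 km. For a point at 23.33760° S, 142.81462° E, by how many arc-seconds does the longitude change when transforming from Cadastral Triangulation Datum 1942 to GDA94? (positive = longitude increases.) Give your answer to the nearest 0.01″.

Δλ = -15.87″

At latitude -23.33760°, cos φ = 0.918187.
One radian of longitude at latitude φ spans R cos φ, so Δλ = ΔE / (R cos φ) = -450.0 / (6370000 × 0.918187) = -7.6938e-05 rad = -15.870″.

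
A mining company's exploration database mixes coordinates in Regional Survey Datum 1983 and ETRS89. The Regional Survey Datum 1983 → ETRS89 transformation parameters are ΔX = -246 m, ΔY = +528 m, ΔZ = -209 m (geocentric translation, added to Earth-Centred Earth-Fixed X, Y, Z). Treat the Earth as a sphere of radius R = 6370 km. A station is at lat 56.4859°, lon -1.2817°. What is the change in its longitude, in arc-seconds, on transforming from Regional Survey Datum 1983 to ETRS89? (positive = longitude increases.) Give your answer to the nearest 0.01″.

Δλ = 30.63″

sin φ = 0.833750, cos φ = 0.552142, sin λ = -0.022368, cos λ = 0.999750.
East component: ΔE = −sin λ·ΔX + cos λ·ΔY = −(-0.022368)(-246) + (0.999750)(528) = 522.37 m.
1° of latitude spans πR/180 = 111177 m; at latitude φ, 1° of longitude spans that × cos φ = 61385.8 m, so Δλ = 522.37 / 61385.8 × 3600 = 30.634″.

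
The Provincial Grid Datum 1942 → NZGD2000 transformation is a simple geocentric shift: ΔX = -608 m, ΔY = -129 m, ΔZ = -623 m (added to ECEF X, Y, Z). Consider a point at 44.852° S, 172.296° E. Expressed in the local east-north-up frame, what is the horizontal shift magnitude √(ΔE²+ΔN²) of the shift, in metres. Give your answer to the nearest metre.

At φ = -44.852°, λ = 172.296°: sin φ = -0.705278, cos φ = 0.708931, sin λ = 0.134055, cos λ = -0.990974.
ΔE = −sin λ·ΔX + cos λ·ΔY = −(0.134055)·(-608) + (-0.990974)·(-129) = 209.34 m.
ΔN = −sin φ cos λ·ΔX − sin φ sin λ·ΔY + cos φ·ΔZ = −(-0.705278)(-0.990974)(-608) − (-0.705278)(0.134055)(-129) + (0.708931)(-623) = -28.92 m.
Horizontal magnitude = √(ΔE² + ΔN²) = √(209.34² + (-28.92)²) = 211.33 m.

211 m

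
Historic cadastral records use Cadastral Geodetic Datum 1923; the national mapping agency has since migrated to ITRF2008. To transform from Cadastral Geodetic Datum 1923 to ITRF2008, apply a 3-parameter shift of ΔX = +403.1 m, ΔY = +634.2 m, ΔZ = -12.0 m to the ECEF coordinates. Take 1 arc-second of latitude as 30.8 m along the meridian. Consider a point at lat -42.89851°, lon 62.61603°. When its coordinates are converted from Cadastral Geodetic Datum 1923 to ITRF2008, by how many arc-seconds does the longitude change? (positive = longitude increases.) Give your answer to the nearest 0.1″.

sin φ = -0.680702, cos φ = 0.732561, sin λ = 0.887944, cos λ = 0.459951.
East component: ΔE = −sin λ·ΔX + cos λ·ΔY = −(0.887944)(403.1) + (0.459951)(634.2) = -66.23 m.
1° of latitude spans 3600 × 30.80 = 110880 m; at latitude φ, 1° of longitude spans that × cos φ = 81226.3 m, so Δλ = -66.23 / 81226.3 × 3600 = -2.935″.

Δλ = -2.9″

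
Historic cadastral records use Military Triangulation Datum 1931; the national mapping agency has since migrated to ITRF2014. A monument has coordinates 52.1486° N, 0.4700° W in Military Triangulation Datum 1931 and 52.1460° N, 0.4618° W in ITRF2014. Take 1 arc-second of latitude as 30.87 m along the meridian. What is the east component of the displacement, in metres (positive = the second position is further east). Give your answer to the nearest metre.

Δφ = 52.1460° − 52.1486° = -0.0026°; Δλ = -0.4618° − -0.4700° = +0.0082°.
1° of latitude = 3600 × 30.87 = 111132 m.
ΔN = Δφ × 111132 = -288.9 m; ΔE = Δλ × 111132 × cos(52.1486°) = +0.0082 × 111132 × 0.613616 = 559.2 m.

ΔE = 559 m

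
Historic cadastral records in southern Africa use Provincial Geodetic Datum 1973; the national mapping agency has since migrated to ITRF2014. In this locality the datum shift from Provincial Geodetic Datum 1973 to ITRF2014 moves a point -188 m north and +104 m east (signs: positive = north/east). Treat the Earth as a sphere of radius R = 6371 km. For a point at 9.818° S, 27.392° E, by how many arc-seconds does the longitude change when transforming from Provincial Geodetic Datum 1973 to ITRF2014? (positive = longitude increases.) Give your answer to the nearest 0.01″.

Δλ = 3.42″

At latitude -9.818°, cos φ = 0.985354.
One radian of longitude at latitude φ spans R cos φ, so Δλ = ΔE / (R cos φ) = 104.0 / (6371000 × 0.985354) = 1.6567e-05 rad = 3.417″.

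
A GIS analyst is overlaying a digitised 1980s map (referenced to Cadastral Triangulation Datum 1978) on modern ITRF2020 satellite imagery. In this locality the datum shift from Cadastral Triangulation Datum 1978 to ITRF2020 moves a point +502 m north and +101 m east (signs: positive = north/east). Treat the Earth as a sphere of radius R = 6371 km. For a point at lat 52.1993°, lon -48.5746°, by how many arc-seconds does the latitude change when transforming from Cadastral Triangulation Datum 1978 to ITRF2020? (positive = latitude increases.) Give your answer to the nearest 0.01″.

Δφ = 16.25″

On a sphere of radius R, 1 rad of latitude = R, so Δφ = ΔN / R = 502.0 / 6371000 = 7.8795e-05 rad = 16.253″.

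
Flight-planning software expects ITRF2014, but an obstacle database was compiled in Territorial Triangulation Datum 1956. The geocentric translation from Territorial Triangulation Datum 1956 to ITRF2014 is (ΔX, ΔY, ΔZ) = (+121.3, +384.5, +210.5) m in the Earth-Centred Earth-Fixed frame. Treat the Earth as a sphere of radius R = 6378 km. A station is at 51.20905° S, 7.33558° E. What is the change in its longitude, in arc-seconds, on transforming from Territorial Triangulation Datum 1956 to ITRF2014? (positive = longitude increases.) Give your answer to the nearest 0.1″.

Δλ = 18.9″

sin φ = -0.779437, cos φ = 0.626481, sin λ = 0.127681, cos λ = 0.991815.
East component: ΔE = −sin λ·ΔX + cos λ·ΔY = −(0.127681)(121.3) + (0.991815)(384.5) = 365.87 m.
1° of latitude spans πR/180 = 111317 m; at latitude φ, 1° of longitude spans that × cos φ = 69738.0 m, so Δλ = 365.87 / 69738.0 × 3600 = 18.887″.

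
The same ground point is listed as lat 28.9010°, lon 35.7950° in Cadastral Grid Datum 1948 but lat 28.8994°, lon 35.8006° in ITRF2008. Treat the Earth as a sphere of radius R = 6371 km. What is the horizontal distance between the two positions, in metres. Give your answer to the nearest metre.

573 m

Δφ = 28.8994° − 28.9010° = -0.0016°; Δλ = 35.8006° − 35.7950° = +0.0056°.
1° along a meridian = πR/180 = 111195 m.
ΔN = Δφ × 111195 = -177.9 m; ΔE = Δλ × 111195 × cos(28.9010°) = +0.0056 × 111195 × 0.875456 = 545.1 m.
Distance = √(ΔE² + ΔN²) = √(545.1² + (-177.9)²) = 573.4 m.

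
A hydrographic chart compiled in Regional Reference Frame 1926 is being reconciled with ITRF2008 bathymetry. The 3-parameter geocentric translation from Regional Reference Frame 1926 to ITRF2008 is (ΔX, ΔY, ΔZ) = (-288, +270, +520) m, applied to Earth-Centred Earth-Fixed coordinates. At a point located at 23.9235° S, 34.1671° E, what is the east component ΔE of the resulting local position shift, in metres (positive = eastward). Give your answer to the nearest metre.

At φ = -23.9235°, λ = 34.1671°: sin φ = -0.405517, cos φ = 0.914088, sin λ = 0.561608, cos λ = 0.827403.
ΔE = −sin λ·ΔX + cos λ·ΔY = −(0.561608)·(-288) + (0.827403)·(270) = 385.14 m.

ΔE = 385 m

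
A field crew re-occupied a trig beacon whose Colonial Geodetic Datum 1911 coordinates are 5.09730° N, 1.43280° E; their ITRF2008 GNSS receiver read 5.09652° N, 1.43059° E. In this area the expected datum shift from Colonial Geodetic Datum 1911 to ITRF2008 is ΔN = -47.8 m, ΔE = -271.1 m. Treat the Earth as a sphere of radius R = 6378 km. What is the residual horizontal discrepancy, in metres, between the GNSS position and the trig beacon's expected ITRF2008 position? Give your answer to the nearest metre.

47 m

Observed coordinate differences: Δφ = -0.00078°, Δλ = -0.00221°.
Converting to metres (1° lat = 111317 m, cos φ = 0.996045): observed ΔN = -86.8 m, observed ΔE = -245.0 m.
Subtracting the expected shift leaves a residual of -86.8 − (-47.8) = -39.0 m north and -245.0 − (-271.1) = 26.1 m east.
Residual distance = √((-39.0)² + 26.1²) = 46.9 m.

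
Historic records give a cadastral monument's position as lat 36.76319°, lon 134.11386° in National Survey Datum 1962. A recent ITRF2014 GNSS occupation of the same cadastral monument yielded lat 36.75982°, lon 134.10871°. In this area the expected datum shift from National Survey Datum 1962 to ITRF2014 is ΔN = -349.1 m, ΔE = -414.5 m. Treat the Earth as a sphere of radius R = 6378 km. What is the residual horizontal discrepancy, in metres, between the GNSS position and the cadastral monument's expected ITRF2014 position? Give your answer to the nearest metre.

52 m

Observed coordinate differences: Δφ = -0.00337°, Δλ = -0.00515°.
Converting to metres (1° lat = 111317 m, cos φ = 0.801116): observed ΔN = -375.1 m, observed ΔE = -459.3 m.
Subtracting the expected shift leaves a residual of -375.1 − (-349.1) = -26.0 m north and -459.3 − (-414.5) = -44.8 m east.
Residual distance = √((-26.0)² + (-44.8)²) = 51.8 m.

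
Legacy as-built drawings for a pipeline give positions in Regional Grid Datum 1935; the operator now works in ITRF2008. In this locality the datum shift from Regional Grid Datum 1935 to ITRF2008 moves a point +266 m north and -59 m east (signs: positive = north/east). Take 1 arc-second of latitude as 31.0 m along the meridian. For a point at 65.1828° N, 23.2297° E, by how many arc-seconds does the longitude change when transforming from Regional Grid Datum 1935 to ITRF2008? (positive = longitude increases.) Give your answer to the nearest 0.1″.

Δλ = -4.5″

At latitude 65.1828°, cos φ = 0.419725.
1″ of longitude at this latitude = 31.00 × cos φ = 13.0115 m, so Δλ = -59.0 / 13.0115 = -4.534″.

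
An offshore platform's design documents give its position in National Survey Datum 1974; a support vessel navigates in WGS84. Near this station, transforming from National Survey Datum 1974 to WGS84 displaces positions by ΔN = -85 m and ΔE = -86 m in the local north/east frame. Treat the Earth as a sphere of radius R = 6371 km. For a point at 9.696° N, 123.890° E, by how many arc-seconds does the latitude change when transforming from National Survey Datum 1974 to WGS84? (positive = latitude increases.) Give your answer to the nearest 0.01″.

Δφ = -2.75″

On a sphere of radius R, 1 rad of latitude = R, so Δφ = ΔN / R = -85.0 / 6371000 = -1.3342e-05 rad = -2.752″.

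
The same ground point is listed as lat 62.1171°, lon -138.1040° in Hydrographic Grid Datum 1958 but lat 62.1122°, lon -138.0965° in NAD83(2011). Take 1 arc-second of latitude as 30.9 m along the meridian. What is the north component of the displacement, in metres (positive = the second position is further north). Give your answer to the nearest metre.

ΔN = -545 m

Δφ = 62.1122° − 62.1171° = -0.0049°; Δλ = -138.0965° − -138.1040° = +0.0075°.
1° of latitude = 3600 × 30.90 = 111240 m.
ΔN = Δφ × 111240 = -545.1 m; ΔE = Δλ × 111240 × cos(62.1171°) = +0.0075 × 111240 × 0.467666 = 390.2 m.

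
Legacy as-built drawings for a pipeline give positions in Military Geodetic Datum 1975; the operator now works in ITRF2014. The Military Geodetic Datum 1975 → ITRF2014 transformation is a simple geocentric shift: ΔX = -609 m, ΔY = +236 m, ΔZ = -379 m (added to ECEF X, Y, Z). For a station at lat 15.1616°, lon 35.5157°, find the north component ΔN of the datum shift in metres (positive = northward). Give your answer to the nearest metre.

At φ = 15.1616°, λ = 35.5157°: sin φ = 0.261542, cos φ = 0.965192, sin λ = 0.580926, cos λ = 0.813956.
ΔN = −sin φ cos λ·ΔX − sin φ sin λ·ΔY + cos φ·ΔZ = −(0.261542)(0.813956)(-609) − (0.261542)(0.580926)(236) + (0.965192)(-379) = -272.02 m.

ΔN = -272 m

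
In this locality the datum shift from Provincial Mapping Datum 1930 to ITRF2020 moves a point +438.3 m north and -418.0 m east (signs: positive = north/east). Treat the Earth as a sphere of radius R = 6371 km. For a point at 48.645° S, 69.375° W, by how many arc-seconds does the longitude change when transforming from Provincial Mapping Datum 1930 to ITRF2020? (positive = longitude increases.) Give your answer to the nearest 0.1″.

At latitude -48.645°, cos φ = 0.660723.
One radian of longitude at latitude φ spans R cos φ, so Δλ = ΔE / (R cos φ) = -418.0 / (6371000 × 0.660723) = -9.9300e-05 rad = -20.482″.

Δλ = -20.5″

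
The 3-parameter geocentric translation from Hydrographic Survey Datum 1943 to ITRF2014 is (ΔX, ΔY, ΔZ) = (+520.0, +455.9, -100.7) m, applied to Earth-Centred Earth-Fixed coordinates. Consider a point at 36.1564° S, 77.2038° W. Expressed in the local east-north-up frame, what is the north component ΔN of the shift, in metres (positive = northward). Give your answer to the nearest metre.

The local north axis is (−sin φ cos λ, −sin φ sin λ, cos φ), giving ΔN = 67.950 − 262.297 − 81.306 = -275.65 m.

ΔN = -276 m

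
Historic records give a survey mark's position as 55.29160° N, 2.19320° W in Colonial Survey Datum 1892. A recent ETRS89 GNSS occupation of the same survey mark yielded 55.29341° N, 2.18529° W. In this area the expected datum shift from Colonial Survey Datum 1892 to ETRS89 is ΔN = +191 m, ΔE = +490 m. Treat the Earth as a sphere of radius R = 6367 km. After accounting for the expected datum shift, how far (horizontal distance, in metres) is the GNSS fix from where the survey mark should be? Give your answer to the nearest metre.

15 m

Observed coordinate differences: Δφ = +0.00181°, Δλ = +0.00791°.
Converting to metres (1° lat = 111125 m, cos φ = 0.569400): observed ΔN = 201.1 m, observed ΔE = 500.5 m.
Subtracting the expected shift leaves a residual of 201.1 − (191) = 10.1 m north and 500.5 − (490) = 10.5 m east.
Residual distance = √(10.1² + 10.5²) = 14.6 m.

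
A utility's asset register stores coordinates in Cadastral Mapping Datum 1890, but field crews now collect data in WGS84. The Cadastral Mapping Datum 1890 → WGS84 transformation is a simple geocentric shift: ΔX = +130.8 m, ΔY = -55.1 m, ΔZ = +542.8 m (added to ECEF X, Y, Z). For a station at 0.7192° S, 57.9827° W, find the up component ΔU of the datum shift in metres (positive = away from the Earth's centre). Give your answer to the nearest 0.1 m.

ΔU = 109.2 m

The local up (radial) axis is (cos φ cos λ, cos φ sin λ, sin φ), giving ΔU = 69.341 + 46.715 − 6.813 = 109.24 m.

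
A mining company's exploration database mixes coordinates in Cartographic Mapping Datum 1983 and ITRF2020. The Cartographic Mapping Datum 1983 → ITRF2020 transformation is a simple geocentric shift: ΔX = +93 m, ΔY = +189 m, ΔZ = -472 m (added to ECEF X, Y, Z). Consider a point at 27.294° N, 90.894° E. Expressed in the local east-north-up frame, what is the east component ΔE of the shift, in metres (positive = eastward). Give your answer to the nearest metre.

The local east axis at (φ, λ) is (−sin λ, cos λ, 0), so ΔE = −sin(90.894°)·93 + cos(90.894°)·189 = -95.94 m.

ΔE = -96 m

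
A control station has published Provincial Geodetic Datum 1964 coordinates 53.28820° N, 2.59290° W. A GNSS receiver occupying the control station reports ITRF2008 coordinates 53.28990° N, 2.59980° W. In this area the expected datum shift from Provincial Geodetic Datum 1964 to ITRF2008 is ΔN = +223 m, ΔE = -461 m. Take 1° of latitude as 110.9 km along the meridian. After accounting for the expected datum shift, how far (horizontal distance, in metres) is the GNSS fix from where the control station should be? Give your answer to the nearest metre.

Observed coordinate differences: Δφ = +0.00170°, Δλ = -0.00690°.
Converting to metres (1° lat = 110900 m, cos φ = 0.597790): observed ΔN = 188.5 m, observed ΔE = -457.4 m.
Subtracting the expected shift leaves a residual of 188.5 − (223) = -34.5 m north and -457.4 − (-461) = 3.6 m east.
Residual distance = √((-34.5)² + 3.6²) = 34.7 m.

35 m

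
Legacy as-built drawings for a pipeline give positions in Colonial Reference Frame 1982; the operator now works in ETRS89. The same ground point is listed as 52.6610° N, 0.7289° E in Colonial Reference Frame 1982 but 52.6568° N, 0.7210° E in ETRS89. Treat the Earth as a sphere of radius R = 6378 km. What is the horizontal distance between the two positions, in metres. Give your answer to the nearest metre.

709 m

Δφ = 52.6568° − 52.6610° = -0.0042°; Δλ = 0.7210° − 0.7289° = -0.0079°.
1° along a meridian = πR/180 = 111317 m.
ΔN = Δφ × 111317 = -467.5 m; ΔE = Δλ × 111317 × cos(52.6610°) = -0.0079 × 111317 × 0.606530 = -533.4 m.
Distance = √(ΔE² + ΔN²) = √((-533.4)² + (-467.5)²) = 709.3 m.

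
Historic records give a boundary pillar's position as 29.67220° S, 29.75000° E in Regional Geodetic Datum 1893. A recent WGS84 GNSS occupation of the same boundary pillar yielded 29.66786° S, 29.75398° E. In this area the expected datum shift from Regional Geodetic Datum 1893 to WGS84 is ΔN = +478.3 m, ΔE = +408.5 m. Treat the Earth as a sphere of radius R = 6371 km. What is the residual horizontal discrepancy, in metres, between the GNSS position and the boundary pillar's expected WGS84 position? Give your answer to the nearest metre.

24 m

Observed coordinate differences: Δφ = +0.00434°, Δλ = +0.00398°.
Converting to metres (1° lat = 111195 m, cos φ = 0.868872): observed ΔN = 482.6 m, observed ΔE = 384.5 m.
Subtracting the expected shift leaves a residual of 482.6 − (478.3) = 4.3 m north and 384.5 − (408.5) = -24.0 m east.
Residual distance = √(4.3² + (-24.0)²) = 24.4 m.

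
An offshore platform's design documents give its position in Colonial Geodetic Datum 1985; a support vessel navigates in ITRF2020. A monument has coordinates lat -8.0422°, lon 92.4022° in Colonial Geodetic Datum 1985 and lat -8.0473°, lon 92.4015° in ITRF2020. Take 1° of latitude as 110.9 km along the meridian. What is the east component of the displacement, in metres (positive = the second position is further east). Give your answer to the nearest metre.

Δφ = -8.0473° − -8.0422° = -0.0051°; Δλ = 92.4015° − 92.4022° = -0.0007°.
ΔN = Δφ × 110900 = -565.6 m; ΔE = Δλ × 110900 × cos(-8.0422°) = -0.0007 × 110900 × 0.990165 = -76.9 m.

ΔE = -77 m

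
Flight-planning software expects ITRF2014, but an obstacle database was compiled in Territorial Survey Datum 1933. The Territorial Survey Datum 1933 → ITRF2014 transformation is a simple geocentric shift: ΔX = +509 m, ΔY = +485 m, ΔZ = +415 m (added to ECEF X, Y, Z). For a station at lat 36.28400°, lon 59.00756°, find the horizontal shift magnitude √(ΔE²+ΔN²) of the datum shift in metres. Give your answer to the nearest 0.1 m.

At φ = 36.28400°, λ = 59.00756°: sin φ = 0.591788, cos φ = 0.806094, sin λ = 0.857235, cos λ = 0.514925.
ΔE = −sin λ·ΔX + cos λ·ΔY = −(0.857235)·(509) + (0.514925)·(485) = -186.59 m.
ΔN = −sin φ cos λ·ΔX − sin φ sin λ·ΔY + cos φ·ΔZ = −(0.591788)(0.514925)(509) − (0.591788)(0.857235)(485) + (0.806094)(415) = -66.62 m.
Horizontal magnitude = √(ΔE² + ΔN²) = √((-186.59)² + (-66.62)²) = 198.13 m.

198.1 m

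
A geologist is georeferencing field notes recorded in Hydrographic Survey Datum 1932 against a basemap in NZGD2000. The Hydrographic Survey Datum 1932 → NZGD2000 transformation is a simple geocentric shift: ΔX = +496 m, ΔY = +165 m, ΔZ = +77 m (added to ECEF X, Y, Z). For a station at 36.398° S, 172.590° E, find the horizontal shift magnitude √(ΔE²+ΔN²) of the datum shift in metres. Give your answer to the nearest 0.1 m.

314.6 m

The local east axis at (φ, λ) is (−sin λ, cos λ, 0), so ΔE = −sin(172.590°)·496 + cos(172.590°)·165 = -227.59 m.
The local north axis is (−sin φ cos λ, −sin φ sin λ, cos φ), giving ΔN = -291.864 + 12.627 + 61.978 = -217.26 m.
Horizontal magnitude = √(ΔE² + ΔN²) = √((-227.59)² + (-217.26)²) = 314.64 m.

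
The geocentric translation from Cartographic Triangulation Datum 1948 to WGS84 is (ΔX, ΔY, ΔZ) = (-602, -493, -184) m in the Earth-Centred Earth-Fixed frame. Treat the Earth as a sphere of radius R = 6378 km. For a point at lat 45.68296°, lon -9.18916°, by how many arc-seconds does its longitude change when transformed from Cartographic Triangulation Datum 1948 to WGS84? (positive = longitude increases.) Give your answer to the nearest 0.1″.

sin φ = 0.715485, cos φ = 0.698628, sin λ = -0.159694, cos λ = 0.987166.
East component: ΔE = −sin λ·ΔX + cos λ·ΔY = −(-0.159694)(-602) + (0.987166)(-493) = -582.81 m.
1° of latitude spans πR/180 = 111317 m; at latitude φ, 1° of longitude spans that × cos φ = 77769.3 m, so Δλ = -582.81 / 77769.3 × 3600 = -26.979″.

Δλ = -27.0″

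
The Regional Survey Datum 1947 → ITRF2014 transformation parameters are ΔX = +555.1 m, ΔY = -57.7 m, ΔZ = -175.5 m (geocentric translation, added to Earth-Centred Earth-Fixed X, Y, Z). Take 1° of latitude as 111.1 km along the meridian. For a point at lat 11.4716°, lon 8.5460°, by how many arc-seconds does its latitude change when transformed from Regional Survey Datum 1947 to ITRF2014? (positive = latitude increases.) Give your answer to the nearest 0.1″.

Δφ = -9.1″

sin φ = 0.198882, cos φ = 0.980023, sin λ = 0.148603, cos λ = 0.988897.
North component: ΔN = −sin φ cos λ·ΔX − sin φ sin λ·ΔY + cos φ·ΔZ = −(0.198882)(0.988897)(555.1) − (0.198882)(0.148603)(-57.7) + (0.980023)(-175.5) = -279.46 m.
1° of latitude spans 111100 m, so Δφ = -279.46 / 111100 × 3600 = -9.055″.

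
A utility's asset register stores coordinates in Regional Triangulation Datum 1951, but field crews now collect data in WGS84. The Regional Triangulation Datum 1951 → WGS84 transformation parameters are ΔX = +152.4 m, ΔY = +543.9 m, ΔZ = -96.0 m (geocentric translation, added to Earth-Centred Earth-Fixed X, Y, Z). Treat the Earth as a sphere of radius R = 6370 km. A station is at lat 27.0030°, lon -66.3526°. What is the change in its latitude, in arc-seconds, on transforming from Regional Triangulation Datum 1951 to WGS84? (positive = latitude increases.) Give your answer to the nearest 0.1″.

Δφ = 3.7″

sin φ = 0.454037, cos φ = 0.890983, sin λ = -0.916031, cos λ = 0.401107.
North component: ΔN = −sin φ cos λ·ΔX − sin φ sin λ·ΔY + cos φ·ΔZ = −(0.454037)(0.401107)(152.4) − (0.454037)(-0.916031)(543.9) + (0.890983)(-96.0) = 112.93 m.
1° of latitude spans πR/180 = 111177 m, so Δφ = 112.93 / 111177 × 3600 = 3.657″.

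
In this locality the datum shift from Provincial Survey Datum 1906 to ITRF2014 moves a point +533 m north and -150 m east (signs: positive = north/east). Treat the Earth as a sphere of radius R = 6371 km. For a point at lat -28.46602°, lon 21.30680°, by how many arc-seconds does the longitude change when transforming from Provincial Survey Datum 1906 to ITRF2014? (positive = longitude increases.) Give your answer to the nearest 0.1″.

At latitude -28.46602°, cos φ = 0.879100.
One radian of longitude at latitude φ spans R cos φ, so Δλ = ΔE / (R cos φ) = -150.0 / (6371000 × 0.879100) = -2.6782e-05 rad = -5.524″.

Δλ = -5.5″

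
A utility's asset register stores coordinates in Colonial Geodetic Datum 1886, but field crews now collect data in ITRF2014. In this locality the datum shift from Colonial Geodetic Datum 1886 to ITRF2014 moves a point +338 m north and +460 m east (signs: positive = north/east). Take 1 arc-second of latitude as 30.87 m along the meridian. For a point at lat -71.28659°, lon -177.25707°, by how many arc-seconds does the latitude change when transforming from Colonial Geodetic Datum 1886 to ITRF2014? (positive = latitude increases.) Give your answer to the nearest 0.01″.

1″ of latitude = 30.87 m, so Δφ = 338.0 / 30.87 = 10.949″.

Δφ = 10.95″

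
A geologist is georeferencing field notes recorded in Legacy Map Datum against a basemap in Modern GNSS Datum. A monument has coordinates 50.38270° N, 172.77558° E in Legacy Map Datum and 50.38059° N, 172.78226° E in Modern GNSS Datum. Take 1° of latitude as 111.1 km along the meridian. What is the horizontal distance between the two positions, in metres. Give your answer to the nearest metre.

Δφ = 50.38059° − 50.38270° = -0.00211°; Δλ = 172.78226° − 172.77558° = +0.00668°.
ΔN = Δφ × 111100 = -234.4 m; ΔE = Δλ × 111100 × cos(50.38270°) = +0.00668 × 111100 × 0.637657 = 473.2 m.
Distance = √(ΔE² + ΔN²) = √(473.2² + (-234.4)²) = 528.1 m.

528 m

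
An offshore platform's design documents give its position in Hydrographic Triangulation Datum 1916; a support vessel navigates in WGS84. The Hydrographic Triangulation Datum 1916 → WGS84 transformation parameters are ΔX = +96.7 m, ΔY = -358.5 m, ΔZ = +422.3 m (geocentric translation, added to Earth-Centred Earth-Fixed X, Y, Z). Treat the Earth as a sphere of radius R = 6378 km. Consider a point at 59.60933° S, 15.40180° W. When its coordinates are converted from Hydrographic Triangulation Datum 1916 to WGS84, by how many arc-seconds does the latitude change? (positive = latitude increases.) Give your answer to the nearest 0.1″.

Δφ = 12.2″

sin φ = -0.862596, cos φ = 0.505893, sin λ = -0.265586, cos λ = 0.964087.
North component: ΔN = −sin φ cos λ·ΔX − sin φ sin λ·ΔY + cos φ·ΔZ = −(-0.862596)(0.964087)(96.7) − (-0.862596)(-0.265586)(-358.5) + (0.505893)(422.3) = 376.19 m.
1° of latitude spans πR/180 = 111317 m, so Δφ = 376.19 / 111317 × 3600 = 12.166″.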